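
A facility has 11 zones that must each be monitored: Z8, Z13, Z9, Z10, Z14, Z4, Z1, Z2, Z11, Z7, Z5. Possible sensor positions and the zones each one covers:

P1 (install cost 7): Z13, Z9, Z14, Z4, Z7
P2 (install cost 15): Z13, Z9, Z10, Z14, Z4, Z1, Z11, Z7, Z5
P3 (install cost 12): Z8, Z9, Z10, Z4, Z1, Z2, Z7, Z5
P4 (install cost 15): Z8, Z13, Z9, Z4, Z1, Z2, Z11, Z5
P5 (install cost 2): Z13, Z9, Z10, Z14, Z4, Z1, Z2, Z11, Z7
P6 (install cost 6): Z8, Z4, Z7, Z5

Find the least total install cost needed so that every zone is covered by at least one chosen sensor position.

8

P5, P6 cover every zone at install cost 2 + 6 = 8.
Any cover uses at least 2 sensor positions; among all covering selections none totals below 8.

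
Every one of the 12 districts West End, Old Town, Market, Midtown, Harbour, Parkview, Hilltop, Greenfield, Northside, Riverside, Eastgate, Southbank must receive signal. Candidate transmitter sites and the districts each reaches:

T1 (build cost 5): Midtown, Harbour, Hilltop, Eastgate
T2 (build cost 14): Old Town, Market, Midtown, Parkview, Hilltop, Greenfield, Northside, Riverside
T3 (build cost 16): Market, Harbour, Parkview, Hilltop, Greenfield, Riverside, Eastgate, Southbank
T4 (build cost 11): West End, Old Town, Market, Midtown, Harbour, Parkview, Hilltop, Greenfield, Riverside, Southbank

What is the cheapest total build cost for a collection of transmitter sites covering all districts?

30

T1, T2, T4 cover every district at build cost 5 + 14 + 11 = 30.
Any cover uses at least 3 transmitter sites; among all covering selections none totals below 30.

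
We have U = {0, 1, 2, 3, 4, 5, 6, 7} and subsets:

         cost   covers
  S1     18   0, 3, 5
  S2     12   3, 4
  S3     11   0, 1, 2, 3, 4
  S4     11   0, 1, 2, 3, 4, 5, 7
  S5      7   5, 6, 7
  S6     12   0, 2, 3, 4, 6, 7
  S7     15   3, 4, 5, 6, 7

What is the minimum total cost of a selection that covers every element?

18

S3, S5 cover every element at cost 11 + 7 = 18.
Any cover uses at least 2 sets; among all covering selections none totals below 18.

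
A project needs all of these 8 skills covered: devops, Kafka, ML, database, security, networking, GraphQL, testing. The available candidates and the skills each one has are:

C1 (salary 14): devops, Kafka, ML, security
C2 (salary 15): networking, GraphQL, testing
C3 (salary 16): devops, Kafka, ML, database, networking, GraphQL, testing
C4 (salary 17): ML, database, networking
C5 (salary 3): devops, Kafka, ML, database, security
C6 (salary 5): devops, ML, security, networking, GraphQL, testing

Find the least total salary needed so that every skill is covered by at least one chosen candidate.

8

C5, C6 cover every skill at salary 3 + 5 = 8.
Any cover uses at least 2 candidates; among all covering selections none totals below 8.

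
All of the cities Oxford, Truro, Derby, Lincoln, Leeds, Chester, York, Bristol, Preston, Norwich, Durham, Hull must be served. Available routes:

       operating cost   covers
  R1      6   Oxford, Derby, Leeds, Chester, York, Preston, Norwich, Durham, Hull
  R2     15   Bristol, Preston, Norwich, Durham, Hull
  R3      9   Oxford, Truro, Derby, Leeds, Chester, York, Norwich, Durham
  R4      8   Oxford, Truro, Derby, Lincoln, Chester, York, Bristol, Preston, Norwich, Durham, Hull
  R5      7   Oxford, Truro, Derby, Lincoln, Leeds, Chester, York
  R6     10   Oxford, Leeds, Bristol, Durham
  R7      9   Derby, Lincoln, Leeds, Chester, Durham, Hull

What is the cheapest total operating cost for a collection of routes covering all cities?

R1, R4 cover every city at operating cost 6 + 8 = 14.
Any cover uses at least 2 routes; among all covering selections none totals below 14.

14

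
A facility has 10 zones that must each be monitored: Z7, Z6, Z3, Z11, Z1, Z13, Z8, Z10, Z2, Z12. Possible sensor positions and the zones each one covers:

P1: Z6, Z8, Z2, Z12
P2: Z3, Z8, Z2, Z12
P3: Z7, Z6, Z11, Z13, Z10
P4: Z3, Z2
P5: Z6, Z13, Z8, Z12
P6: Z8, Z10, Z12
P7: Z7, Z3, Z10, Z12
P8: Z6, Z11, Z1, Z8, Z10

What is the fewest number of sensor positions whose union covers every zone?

3

P2, P3, P8 together cover {Z7, Z6, Z3, Z11, Z1, Z13, Z8, Z10, Z2, Z12} — every zone.
No 2 of the 8 sensor positions cover everything (all 28 pairs fall short), so 3 is minimum.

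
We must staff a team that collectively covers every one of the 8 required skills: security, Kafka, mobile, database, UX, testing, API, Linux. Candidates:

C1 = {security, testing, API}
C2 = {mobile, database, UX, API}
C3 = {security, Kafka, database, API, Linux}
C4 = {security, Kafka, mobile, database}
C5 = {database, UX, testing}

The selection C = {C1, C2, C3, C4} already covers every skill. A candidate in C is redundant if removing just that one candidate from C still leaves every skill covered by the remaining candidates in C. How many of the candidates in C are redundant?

Drop C1: testing uncovered — not redundant.
Drop C2: UX uncovered — not redundant.
Drop C3: Linux uncovered — not redundant.
Drop C4: the rest still cover every skill — redundant.
1 redundant: C4.

1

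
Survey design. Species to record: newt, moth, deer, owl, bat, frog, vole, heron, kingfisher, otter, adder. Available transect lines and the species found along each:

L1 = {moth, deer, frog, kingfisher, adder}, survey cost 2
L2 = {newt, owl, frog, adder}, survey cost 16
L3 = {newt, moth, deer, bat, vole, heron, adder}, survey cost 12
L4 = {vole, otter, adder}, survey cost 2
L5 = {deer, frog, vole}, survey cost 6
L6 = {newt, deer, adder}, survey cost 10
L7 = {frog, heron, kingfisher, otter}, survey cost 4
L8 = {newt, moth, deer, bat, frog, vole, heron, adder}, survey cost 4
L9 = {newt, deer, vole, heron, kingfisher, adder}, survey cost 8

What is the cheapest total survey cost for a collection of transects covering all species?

24

L2, L7, L8 cover every species at survey cost 16 + 4 + 4 = 24.
Any cover uses at least 3 transects; among all covering selections none totals below 24.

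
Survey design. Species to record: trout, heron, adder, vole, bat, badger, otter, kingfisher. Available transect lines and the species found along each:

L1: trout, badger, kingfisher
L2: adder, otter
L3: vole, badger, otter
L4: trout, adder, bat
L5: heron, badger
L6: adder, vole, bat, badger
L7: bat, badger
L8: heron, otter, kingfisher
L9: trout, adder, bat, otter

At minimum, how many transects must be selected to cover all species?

L1, L6, L8 together cover {trout, heron, adder, vole, bat, badger, otter, kingfisher} — every species.
No 2 of the 9 transects cover everything (all 36 pairs fall short), so 3 is minimum.

3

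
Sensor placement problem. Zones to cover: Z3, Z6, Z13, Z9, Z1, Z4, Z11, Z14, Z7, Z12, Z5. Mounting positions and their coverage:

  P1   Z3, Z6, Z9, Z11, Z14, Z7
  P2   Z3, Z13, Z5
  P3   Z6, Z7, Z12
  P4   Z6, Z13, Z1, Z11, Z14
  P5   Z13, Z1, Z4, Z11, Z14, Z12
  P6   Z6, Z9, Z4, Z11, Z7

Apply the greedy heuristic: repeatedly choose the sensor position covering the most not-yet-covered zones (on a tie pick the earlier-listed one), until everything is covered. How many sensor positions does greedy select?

3

Pick 1: P1 covers 6 new zones (Z3, Z6, Z9, Z11, Z14, Z7).
Pick 2: P5 covers 4 new zones (Z13, Z1, Z4, Z12).
Pick 3: P2 covers 1 new zones (Z5).
Greedy uses 3 sensor positions.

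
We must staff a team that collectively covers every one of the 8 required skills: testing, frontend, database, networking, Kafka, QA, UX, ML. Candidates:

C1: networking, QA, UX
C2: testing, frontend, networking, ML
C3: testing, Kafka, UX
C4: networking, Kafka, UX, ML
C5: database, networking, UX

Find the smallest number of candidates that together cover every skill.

4

C1, C2, C3, C5 together cover {testing, frontend, database, networking, Kafka, QA, UX, ML} — every skill.
No 3 of the 5 candidates cover everything (all 10 triples fall short), so 4 is minimum.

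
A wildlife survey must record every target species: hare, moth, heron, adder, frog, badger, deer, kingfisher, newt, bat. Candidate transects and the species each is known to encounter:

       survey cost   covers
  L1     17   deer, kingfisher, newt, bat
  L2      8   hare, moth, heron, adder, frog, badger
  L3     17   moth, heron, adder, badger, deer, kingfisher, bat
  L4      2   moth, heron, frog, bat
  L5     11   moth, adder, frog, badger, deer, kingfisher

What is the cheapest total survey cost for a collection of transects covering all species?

25

L1, L2 cover every species at survey cost 17 + 8 = 25.
Any cover uses at least 2 transects; among all covering selections none totals below 25.
Greedy by coverage-per-survey cost would pick L4, L2, L5, L1 for 38 — worse than the optimum 25.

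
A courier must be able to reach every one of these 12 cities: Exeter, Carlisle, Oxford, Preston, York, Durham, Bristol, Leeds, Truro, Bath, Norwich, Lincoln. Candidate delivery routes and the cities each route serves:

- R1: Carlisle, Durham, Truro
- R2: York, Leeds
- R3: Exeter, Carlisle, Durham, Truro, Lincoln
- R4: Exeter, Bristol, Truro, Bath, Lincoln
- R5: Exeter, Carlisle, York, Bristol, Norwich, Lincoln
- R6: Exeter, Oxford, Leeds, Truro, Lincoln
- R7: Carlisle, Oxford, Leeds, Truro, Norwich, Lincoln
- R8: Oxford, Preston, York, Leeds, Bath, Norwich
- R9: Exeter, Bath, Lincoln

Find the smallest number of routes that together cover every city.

R1, R4, R8 together cover {Exeter, Carlisle, Oxford, Preston, York, Durham, Bristol, Leeds, Truro, Bath, Norwich, Lincoln} — every city.
No 2 of the 9 routes cover everything (all 36 pairs fall short), so 3 is minimum.

3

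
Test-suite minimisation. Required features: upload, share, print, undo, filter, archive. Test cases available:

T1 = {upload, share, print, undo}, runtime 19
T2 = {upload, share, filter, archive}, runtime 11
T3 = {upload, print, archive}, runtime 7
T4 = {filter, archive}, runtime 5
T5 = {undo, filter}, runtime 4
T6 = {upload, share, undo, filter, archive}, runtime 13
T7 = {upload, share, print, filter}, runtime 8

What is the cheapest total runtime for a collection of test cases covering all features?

17

T4, T5, T7 cover every feature at runtime 5 + 4 + 8 = 17.
Any cover uses at least 2 test cases; among all covering selections none totals below 17.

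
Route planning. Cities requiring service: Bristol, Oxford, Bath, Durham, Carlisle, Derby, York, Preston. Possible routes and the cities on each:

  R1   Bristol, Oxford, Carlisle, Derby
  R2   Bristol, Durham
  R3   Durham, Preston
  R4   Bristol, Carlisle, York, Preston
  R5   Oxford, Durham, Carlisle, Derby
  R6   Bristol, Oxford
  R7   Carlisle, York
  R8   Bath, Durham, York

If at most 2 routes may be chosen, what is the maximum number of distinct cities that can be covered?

Choosing R1, R8 covers {Bristol, Oxford, Bath, Durham, Carlisle, Derby, York} — 7 cities.
No choice of 2 routes does better; here Preston is left uncovered.

7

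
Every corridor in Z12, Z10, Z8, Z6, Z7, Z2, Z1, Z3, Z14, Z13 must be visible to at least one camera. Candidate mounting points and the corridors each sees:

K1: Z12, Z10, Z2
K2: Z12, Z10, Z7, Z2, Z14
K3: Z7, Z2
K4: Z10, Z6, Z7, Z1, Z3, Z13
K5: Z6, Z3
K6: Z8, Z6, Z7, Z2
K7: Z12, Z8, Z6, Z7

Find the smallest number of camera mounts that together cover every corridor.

3

K2, K4, K6 together cover {Z12, Z10, Z8, Z6, Z7, Z2, Z1, Z3, Z14, Z13} — every corridor.
No 2 of the 7 camera mounts cover everything (all 21 pairs fall short), so 3 is minimum.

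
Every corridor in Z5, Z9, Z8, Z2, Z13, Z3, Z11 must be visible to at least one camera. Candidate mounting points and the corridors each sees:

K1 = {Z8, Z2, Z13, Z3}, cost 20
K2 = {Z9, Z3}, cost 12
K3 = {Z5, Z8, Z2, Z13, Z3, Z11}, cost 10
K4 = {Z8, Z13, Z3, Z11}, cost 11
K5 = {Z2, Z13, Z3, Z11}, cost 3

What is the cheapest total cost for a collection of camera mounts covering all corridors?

22

K2, K3 cover every corridor at cost 12 + 10 = 22.
Any cover uses at least 2 camera mounts; among all covering selections none totals below 22.
Greedy by coverage-per-cost would pick K5, K3, K2 for 25 — worse than the optimum 22.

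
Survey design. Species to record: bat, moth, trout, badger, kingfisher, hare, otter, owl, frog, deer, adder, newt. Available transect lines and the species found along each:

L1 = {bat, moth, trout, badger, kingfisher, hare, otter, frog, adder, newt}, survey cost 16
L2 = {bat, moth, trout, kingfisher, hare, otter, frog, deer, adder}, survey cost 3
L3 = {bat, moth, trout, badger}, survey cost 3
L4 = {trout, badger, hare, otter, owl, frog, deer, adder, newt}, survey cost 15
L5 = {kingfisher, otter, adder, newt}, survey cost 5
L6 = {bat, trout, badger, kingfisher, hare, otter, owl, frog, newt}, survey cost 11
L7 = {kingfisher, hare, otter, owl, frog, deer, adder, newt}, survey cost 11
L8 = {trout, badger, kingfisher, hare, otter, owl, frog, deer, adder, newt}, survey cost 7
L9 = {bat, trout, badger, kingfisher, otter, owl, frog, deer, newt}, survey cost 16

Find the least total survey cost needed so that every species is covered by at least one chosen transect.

10

L2, L8 cover every species at survey cost 3 + 7 = 10.
Any cover uses at least 2 transects; among all covering selections none totals below 10.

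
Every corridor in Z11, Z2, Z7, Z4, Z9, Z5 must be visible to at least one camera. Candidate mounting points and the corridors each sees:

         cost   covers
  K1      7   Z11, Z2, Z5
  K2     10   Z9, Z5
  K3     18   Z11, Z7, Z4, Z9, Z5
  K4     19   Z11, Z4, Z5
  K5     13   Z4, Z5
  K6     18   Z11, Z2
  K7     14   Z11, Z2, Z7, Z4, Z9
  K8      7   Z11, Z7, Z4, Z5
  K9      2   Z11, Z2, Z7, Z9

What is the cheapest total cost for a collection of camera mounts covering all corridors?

9

K8, K9 cover every corridor at cost 7 + 2 = 9.
Any cover uses at least 2 camera mounts; among all covering selections none totals below 9.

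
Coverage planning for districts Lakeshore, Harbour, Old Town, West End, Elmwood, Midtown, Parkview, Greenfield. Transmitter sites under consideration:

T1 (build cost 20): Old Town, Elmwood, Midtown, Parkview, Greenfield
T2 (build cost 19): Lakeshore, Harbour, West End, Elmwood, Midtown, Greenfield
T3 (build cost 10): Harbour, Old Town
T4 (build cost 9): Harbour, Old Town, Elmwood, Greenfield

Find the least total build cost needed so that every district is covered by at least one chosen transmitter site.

T1, T2 cover every district at build cost 20 + 19 = 39.
Any cover uses at least 2 transmitter sites; among all covering selections none totals below 39.
Greedy by coverage-per-build cost would pick T4, T2, T1 for 48 — worse than the optimum 39.

39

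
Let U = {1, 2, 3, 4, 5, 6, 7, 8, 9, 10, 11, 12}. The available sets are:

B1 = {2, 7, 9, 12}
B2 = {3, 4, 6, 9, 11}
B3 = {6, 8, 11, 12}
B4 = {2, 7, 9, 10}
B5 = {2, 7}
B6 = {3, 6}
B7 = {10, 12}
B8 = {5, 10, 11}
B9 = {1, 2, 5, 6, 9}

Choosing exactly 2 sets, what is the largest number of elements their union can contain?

Choosing B1, B2 covers {2, 3, 4, 6, 7, 9, 11, 12} — 8 elements.
No choice of 2 sets does better; here 1, 5, 8, 10 are left uncovered.

8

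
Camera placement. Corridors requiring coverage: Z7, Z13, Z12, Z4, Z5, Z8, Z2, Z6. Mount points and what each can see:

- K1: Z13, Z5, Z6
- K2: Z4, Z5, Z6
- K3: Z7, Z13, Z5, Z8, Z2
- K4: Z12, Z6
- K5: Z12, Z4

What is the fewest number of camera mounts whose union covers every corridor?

K1, K3, K5 together cover {Z7, Z13, Z12, Z4, Z5, Z8, Z2, Z6} — every corridor.
No 2 of the 5 camera mounts cover everything (all 10 pairs fall short), so 3 is minimum.

3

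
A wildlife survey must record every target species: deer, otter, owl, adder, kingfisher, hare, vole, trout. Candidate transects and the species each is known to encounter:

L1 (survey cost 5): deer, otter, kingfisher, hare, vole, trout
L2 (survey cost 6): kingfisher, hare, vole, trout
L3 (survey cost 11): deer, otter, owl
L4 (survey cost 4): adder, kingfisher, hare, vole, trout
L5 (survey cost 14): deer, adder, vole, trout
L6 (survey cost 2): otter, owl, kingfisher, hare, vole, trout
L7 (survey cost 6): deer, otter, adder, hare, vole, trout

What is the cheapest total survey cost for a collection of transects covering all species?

L6, L7 cover every species at survey cost 2 + 6 = 8.
Any cover uses at least 2 transects; among all covering selections none totals below 8.

8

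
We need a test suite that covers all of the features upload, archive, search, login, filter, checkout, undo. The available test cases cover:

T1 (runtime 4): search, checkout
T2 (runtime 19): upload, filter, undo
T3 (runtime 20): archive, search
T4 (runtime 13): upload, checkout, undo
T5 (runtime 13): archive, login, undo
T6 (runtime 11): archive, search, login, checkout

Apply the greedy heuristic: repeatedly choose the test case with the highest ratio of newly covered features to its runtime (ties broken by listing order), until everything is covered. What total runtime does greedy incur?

36

Pick 1: T1 adds 2 new (search, checkout) at runtime 4 (ratio 2/4).
Pick 2: T5 adds 3 new (archive, login, undo) at runtime 13 (ratio 3/13).
Pick 3: T2 adds 2 new (upload, filter) at runtime 19 (ratio 2/19).
Greedy total runtime: 4 + 13 + 19 = 36. (The true optimum is 30, so greedy overshoots here.)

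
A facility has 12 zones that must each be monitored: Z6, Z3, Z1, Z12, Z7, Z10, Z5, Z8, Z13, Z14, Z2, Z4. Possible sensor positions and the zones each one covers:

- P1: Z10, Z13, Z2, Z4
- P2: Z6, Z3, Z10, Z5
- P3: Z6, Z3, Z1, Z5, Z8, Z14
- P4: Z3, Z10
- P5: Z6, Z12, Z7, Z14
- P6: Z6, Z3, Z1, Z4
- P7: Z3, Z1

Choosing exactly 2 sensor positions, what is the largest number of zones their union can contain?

Choosing P1, P3 covers {Z6, Z3, Z1, Z10, Z5, Z8, Z13, Z14, Z2, Z4} — 10 zones.
No choice of 2 sensor positions does better; here Z12, Z7 are left uncovered.

10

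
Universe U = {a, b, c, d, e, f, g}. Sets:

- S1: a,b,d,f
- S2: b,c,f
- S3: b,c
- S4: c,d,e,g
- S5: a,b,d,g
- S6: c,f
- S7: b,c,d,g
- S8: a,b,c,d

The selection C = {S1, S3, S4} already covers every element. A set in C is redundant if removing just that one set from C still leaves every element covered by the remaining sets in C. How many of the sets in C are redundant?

Drop S1: a, f uncovered — not redundant.
Drop S3: the rest still cover every element — redundant.
Drop S4: e, g uncovered — not redundant.
1 redundant: S3.

1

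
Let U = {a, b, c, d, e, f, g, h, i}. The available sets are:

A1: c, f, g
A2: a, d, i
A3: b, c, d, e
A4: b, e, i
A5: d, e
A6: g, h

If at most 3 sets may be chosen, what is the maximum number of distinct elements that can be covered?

Choosing A1, A2, A3 covers {a, b, c, d, e, f, g, i} — 8 elements.
No choice of 3 sets does better; here h is left uncovered.

8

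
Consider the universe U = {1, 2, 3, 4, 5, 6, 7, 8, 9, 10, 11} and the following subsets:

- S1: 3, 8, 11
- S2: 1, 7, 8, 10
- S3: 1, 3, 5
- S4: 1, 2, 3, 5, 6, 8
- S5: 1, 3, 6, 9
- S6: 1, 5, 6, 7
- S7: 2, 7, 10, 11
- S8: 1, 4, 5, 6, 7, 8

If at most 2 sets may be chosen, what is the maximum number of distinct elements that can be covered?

9

Choosing S4, S7 covers {1, 2, 3, 5, 6, 7, 8, 10, 11} — 9 elements.
No choice of 2 sets does better; here 4, 9 are left uncovered.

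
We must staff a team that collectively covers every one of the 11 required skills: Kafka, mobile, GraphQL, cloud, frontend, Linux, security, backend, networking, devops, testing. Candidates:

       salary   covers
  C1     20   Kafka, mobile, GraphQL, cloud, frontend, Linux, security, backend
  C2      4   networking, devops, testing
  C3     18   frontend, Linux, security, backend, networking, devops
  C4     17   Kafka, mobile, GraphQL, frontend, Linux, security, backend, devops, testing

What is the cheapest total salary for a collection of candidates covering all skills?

24

C1, C2 cover every skill at salary 20 + 4 = 24.
Any cover uses at least 2 candidates; among all covering selections none totals below 24.
Greedy by coverage-per-salary would pick C2, C4, C1 for 41 — worse than the optimum 24.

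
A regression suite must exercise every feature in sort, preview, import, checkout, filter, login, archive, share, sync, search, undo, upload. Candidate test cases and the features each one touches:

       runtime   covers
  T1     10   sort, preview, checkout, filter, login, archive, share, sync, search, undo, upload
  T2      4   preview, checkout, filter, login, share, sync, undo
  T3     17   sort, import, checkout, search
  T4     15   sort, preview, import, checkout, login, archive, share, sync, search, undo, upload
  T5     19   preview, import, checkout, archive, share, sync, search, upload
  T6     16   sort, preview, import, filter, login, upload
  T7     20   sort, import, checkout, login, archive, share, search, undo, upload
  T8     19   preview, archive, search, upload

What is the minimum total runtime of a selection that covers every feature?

19

T2, T4 cover every feature at runtime 4 + 15 = 19.
Any cover uses at least 2 test cases; among all covering selections none totals below 19.
Greedy by coverage-per-runtime would pick T2, T1, T4 for 29 — worse than the optimum 19.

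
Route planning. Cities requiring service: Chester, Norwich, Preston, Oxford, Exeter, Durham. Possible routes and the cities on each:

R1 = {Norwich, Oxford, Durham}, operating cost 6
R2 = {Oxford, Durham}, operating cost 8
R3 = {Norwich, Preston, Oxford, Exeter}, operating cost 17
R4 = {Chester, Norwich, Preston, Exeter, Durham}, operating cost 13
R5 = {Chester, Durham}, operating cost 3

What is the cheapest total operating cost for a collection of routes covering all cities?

19

R1, R4 cover every city at operating cost 6 + 13 = 19.
Any cover uses at least 2 routes; among all covering selections none totals below 19.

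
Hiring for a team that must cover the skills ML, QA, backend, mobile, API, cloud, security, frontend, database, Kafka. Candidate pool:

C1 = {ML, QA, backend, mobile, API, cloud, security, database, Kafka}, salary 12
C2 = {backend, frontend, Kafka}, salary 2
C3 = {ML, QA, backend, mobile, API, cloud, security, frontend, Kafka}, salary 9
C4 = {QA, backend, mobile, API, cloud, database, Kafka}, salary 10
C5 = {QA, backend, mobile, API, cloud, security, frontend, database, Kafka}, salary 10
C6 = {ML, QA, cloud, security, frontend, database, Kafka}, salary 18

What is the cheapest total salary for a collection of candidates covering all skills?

14

C1, C2 cover every skill at salary 12 + 2 = 14.
Any cover uses at least 2 candidates; among all covering selections none totals below 14.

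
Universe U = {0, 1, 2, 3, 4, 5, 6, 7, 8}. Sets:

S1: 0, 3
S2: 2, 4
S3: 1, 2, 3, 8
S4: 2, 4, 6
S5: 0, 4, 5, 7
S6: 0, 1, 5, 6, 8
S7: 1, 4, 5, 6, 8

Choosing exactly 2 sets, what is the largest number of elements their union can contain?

8

Choosing S3, S5 covers {0, 1, 2, 3, 4, 5, 7, 8} — 8 elements.
No choice of 2 sets does better; here 6 is left uncovered.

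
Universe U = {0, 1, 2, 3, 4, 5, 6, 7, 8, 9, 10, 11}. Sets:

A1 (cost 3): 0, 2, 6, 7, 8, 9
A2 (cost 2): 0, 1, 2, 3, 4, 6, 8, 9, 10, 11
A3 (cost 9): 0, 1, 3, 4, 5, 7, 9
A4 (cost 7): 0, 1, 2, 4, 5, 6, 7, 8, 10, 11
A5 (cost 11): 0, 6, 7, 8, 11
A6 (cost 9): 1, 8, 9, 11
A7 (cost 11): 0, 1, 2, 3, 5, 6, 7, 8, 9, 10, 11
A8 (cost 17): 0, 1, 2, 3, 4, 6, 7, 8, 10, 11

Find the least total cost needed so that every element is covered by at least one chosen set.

9

A2, A4 cover every element at cost 2 + 7 = 9.
Any cover uses at least 2 sets; among all covering selections none totals below 9.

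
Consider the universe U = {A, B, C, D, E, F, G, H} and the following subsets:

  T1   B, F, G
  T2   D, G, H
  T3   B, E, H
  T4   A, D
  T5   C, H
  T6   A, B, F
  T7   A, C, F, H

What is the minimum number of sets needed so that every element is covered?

T2, T3, T7 together cover {A, B, C, D, E, F, G, H} — every element.
No 2 of the 7 sets cover everything (all 21 pairs fall short), so 3 is minimum.
Greedy (largest uncovered first) would take T7, T1, T2, T3 — 4 sets — but 3 suffice.

3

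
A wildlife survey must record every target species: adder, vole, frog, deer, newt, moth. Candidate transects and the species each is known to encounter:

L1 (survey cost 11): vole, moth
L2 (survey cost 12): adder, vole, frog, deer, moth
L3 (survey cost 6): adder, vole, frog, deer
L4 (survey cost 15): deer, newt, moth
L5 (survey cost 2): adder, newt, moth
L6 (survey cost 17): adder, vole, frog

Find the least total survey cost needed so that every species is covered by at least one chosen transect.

8

L3, L5 cover every species at survey cost 6 + 2 = 8.
Any cover uses at least 2 transects; among all covering selections none totals below 8.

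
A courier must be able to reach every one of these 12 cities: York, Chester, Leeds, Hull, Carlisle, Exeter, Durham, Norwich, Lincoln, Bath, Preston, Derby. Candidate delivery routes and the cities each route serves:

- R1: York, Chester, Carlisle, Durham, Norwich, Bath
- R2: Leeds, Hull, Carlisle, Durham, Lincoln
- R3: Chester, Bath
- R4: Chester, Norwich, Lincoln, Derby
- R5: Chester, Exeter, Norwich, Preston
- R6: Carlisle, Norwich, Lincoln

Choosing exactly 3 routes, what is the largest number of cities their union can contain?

Choosing R1, R2, R5 covers {York, Chester, Leeds, Hull, Carlisle, Exeter, Durham, Norwich, Lincoln, Bath, Preston} — 11 cities.
No choice of 3 routes does better; here Derby is left uncovered.

11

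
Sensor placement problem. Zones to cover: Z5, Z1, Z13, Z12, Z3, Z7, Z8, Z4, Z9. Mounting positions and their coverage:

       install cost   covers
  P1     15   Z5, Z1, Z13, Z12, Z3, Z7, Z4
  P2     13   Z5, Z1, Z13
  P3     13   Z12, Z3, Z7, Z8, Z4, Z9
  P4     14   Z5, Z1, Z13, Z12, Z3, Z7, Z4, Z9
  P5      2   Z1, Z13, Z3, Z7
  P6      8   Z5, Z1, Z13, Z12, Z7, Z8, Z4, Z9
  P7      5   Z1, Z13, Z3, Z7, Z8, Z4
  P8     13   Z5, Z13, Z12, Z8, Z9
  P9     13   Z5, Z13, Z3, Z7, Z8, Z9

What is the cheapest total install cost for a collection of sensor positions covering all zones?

10

P5, P6 cover every zone at install cost 2 + 8 = 10.
Any cover uses at least 2 sensor positions; among all covering selections none totals below 10.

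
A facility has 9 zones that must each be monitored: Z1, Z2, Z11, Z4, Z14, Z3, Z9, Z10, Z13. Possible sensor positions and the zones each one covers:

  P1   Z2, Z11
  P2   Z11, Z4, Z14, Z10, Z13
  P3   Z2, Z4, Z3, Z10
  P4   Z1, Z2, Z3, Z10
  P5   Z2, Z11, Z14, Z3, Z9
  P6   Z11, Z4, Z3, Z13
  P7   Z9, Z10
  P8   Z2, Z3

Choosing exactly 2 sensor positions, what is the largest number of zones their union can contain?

8

Choosing P2, P4 covers {Z1, Z2, Z11, Z4, Z14, Z3, Z10, Z13} — 8 zones.
No choice of 2 sensor positions does better; here Z9 is left uncovered.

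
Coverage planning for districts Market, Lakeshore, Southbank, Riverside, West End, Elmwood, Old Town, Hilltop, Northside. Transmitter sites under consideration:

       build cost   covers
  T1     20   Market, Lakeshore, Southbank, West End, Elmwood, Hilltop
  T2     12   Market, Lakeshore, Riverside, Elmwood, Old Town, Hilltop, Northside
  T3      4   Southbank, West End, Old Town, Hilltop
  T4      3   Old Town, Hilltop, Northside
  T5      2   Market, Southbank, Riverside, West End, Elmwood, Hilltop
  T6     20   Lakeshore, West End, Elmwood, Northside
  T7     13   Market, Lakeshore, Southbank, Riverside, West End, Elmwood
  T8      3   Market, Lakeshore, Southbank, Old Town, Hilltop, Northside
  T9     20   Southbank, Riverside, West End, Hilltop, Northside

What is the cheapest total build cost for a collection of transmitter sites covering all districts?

T5, T8 cover every district at build cost 2 + 3 = 5.
Any cover uses at least 2 transmitter sites; among all covering selections none totals below 5.

5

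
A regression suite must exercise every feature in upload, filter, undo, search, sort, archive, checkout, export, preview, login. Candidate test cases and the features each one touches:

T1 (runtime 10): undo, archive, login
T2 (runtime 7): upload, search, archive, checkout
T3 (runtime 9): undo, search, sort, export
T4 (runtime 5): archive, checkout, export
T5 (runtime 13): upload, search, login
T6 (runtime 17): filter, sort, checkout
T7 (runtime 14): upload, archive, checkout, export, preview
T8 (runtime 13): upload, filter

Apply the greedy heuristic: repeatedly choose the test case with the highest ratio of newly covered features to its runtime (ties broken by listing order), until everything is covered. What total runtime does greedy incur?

Pick 1: T4 adds 3 new (archive, checkout, export) at runtime 5 (ratio 3/5).
Pick 2: T3 adds 3 new (undo, search, sort) at runtime 9 (ratio 3/9).
Pick 3: T5 adds 2 new (upload, login) at runtime 13 (ratio 2/13).
Pick 4: T8 adds 1 new (filter) at runtime 13 (ratio 1/13).
Pick 5: T7 adds 1 new (preview) at runtime 14 (ratio 1/14).
Greedy total runtime: 5 + 9 + 13 + 13 + 14 = 54. (The true optimum is 46, so greedy overshoots here.)

54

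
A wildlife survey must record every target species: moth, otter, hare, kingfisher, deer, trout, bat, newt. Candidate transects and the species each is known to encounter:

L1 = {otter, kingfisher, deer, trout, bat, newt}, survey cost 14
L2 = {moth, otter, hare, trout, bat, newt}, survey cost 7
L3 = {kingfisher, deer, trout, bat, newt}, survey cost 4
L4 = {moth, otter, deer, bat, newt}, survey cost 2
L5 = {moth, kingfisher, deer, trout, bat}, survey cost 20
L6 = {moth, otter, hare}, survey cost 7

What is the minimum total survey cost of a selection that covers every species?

L2, L3 cover every species at survey cost 7 + 4 = 11.
Any cover uses at least 2 transects; among all covering selections none totals below 11.
Greedy by coverage-per-survey cost would pick L4, L3, L2 for 13 — worse than the optimum 11.

11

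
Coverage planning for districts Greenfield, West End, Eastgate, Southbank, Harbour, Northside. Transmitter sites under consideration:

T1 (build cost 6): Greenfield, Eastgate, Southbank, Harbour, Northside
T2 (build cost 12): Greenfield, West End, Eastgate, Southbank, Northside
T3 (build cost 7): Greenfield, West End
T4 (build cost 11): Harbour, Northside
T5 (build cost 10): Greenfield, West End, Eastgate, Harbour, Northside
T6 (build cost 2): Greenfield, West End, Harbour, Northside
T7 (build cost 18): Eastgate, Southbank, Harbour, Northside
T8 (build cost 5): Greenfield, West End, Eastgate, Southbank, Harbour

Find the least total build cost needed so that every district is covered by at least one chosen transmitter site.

T6, T8 cover every district at build cost 2 + 5 = 7.
Any cover uses at least 2 transmitter sites; among all covering selections none totals below 7.

7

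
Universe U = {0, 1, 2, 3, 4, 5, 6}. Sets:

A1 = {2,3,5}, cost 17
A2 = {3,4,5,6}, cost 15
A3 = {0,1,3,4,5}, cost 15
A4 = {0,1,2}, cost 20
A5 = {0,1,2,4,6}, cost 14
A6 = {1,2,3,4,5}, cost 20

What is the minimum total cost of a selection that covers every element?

A2, A5 cover every element at cost 15 + 14 = 29.
Any cover uses at least 2 sets; among all covering selections none totals below 29.

29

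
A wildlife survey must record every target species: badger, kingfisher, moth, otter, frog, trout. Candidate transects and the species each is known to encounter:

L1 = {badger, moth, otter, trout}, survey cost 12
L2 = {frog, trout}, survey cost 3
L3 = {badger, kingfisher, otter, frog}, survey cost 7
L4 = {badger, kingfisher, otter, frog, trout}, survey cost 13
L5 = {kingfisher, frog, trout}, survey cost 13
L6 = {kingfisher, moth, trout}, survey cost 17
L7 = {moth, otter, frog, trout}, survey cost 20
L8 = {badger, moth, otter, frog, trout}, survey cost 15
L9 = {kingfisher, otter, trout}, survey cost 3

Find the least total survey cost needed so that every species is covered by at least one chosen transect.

L8, L9 cover every species at survey cost 15 + 3 = 18.
Any cover uses at least 2 transects; among all covering selections none totals below 18.

18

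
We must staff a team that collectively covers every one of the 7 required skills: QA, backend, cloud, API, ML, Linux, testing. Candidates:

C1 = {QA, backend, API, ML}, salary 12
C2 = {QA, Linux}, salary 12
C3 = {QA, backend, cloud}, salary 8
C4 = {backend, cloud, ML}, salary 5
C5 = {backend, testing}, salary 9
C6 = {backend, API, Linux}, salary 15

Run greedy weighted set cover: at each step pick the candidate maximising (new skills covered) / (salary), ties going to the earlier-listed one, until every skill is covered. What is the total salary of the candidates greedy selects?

38

Pick 1: C4 adds 3 new (backend, cloud, ML) at salary 5 (ratio 3/5).
Pick 2: C1 adds 2 new (QA, API) at salary 12 (ratio 2/12).
Pick 3: C5 adds 1 new (testing) at salary 9 (ratio 1/9).
Pick 4: C2 adds 1 new (Linux) at salary 12 (ratio 1/12).
Greedy total salary: 5 + 12 + 9 + 12 = 38. (The true optimum is 37, so greedy overshoots here.)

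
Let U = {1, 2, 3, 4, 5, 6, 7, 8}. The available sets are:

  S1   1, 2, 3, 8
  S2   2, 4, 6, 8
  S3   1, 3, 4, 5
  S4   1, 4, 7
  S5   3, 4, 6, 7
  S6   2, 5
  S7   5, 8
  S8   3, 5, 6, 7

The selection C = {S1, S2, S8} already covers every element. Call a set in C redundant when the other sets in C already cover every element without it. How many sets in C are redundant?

Drop S1: 1 uncovered — not redundant.
Drop S2: 4 uncovered — not redundant.
Drop S8: 5, 7 uncovered — not redundant.
None of the sets in C is redundant.

0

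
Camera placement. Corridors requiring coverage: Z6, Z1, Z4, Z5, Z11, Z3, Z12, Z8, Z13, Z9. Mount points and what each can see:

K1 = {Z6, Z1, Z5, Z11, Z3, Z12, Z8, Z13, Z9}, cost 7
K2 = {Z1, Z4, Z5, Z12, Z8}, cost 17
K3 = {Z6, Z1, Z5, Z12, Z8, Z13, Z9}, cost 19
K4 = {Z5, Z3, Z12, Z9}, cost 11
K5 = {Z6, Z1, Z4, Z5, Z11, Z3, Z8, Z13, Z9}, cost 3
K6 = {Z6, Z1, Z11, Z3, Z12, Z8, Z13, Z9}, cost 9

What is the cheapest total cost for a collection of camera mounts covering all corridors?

10

K1, K5 cover every corridor at cost 7 + 3 = 10.
Any cover uses at least 2 camera mounts; among all covering selections none totals below 10.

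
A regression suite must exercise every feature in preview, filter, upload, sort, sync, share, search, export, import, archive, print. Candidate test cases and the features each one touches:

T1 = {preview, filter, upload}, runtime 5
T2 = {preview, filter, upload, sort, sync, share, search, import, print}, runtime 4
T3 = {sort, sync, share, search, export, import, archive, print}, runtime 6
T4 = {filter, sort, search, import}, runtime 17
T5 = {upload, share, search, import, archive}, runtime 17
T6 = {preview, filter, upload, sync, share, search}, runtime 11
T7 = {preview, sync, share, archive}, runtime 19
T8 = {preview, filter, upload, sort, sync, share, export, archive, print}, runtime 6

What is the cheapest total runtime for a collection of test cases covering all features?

T2, T3 cover every feature at runtime 4 + 6 = 10.
Any cover uses at least 2 test cases; among all covering selections none totals below 10.

10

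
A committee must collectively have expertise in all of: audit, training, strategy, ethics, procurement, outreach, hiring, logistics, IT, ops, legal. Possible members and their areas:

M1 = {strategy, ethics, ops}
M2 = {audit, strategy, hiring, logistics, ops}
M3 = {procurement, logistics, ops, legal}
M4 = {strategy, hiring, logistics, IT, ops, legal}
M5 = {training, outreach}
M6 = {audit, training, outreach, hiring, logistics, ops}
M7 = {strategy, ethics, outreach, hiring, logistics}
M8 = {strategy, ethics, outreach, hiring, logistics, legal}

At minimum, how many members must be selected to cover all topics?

4

M1, M3, M4, M6 together cover {audit, training, strategy, ethics, procurement, outreach, hiring, logistics, IT, ops, legal} — every topic.
No 3 of the 8 members cover everything (all 56 triples fall short), so 4 is minimum.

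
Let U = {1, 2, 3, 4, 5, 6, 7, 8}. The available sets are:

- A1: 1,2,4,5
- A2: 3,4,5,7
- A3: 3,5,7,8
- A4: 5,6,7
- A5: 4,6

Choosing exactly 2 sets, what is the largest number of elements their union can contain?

7

Choosing A1, A3 covers {1, 2, 3, 4, 5, 7, 8} — 7 elements.
No choice of 2 sets does better; here 6 is left uncovered.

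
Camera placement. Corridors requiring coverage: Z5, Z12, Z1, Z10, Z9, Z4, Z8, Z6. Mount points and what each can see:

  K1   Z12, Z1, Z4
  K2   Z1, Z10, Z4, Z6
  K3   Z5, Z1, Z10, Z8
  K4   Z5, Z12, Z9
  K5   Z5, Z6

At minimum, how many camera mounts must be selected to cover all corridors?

K2, K3, K4 together cover {Z5, Z12, Z1, Z10, Z9, Z4, Z8, Z6} — every corridor.
No 2 of the 5 camera mounts cover everything (all 10 pairs fall short), so 3 is minimum.

3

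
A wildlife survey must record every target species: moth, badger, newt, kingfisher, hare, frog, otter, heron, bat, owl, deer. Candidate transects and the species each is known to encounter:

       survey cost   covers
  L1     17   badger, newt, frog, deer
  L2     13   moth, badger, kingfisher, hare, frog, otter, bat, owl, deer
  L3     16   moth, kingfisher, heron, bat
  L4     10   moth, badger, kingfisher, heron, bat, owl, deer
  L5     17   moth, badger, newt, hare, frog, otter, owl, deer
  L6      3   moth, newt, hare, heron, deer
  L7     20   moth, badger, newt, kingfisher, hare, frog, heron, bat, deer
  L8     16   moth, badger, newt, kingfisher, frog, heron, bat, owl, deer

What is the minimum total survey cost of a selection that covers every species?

16

L2, L6 cover every species at survey cost 13 + 3 = 16.
Any cover uses at least 2 transects; among all covering selections none totals below 16.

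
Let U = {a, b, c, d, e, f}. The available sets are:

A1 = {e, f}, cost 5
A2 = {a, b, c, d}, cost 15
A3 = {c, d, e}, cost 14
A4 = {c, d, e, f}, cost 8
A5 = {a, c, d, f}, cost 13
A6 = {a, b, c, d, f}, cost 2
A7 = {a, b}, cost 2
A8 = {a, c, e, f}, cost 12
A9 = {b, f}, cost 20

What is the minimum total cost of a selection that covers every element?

7

A1, A6 cover every element at cost 5 + 2 = 7.
Any cover uses at least 2 sets; among all covering selections none totals below 7.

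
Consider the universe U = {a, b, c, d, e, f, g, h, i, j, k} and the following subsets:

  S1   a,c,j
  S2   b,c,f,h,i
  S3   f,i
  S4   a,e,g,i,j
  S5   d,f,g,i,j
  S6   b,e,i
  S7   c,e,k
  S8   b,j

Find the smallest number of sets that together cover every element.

S1, S2, S5, S7 together cover {a, b, c, d, e, f, g, h, i, j, k} — every element.
No 3 of the 8 sets cover everything (all 56 triples fall short), so 4 is minimum.

4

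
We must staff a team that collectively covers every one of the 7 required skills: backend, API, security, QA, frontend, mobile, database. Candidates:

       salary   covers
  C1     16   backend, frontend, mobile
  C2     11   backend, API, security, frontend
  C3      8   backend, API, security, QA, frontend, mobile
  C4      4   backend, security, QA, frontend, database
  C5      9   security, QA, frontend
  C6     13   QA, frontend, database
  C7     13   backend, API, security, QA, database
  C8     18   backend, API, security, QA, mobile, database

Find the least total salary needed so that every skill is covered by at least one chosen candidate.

12

C3, C4 cover every skill at salary 8 + 4 = 12.
Any cover uses at least 2 candidates; among all covering selections none totals below 12.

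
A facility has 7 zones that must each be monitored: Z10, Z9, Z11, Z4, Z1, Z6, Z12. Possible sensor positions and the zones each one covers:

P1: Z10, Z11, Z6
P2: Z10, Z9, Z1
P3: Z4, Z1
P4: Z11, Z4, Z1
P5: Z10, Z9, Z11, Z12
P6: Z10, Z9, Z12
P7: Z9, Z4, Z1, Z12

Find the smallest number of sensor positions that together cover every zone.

2

P1, P7 together cover {Z10, Z9, Z11, Z4, Z1, Z6, Z12} — every zone.
No single sensor position contains all 7 zones, so 2 is optimal.
Greedy (largest uncovered first) would take P5, P3, P1 — 3 sensor positions — but 2 suffice.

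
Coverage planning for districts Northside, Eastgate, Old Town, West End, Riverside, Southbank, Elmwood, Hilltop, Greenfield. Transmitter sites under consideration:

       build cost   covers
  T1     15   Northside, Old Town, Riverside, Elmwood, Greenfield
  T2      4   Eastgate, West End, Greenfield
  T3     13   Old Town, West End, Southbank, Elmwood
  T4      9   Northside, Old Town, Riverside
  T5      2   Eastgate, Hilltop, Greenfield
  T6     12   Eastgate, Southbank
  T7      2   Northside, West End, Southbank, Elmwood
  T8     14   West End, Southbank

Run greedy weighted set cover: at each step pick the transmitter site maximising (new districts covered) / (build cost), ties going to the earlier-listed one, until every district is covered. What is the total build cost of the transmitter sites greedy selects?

Pick 1: T7 adds 4 new (Northside, West End, Southbank, Elmwood) at build cost 2 (ratio 4/2).
Pick 2: T5 adds 3 new (Eastgate, Hilltop, Greenfield) at build cost 2 (ratio 3/2).
Pick 3: T4 adds 2 new (Old Town, Riverside) at build cost 9 (ratio 2/9).
Greedy total build cost: 2 + 2 + 9 = 13.

13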